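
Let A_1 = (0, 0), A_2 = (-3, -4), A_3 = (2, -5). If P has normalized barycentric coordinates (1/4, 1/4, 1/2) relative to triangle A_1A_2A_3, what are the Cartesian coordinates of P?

P = (1/4)·A_1 + (1/4)·A_2 + (1/2)·A_3.
x-coordinate: (1/4)·0 + (1/4)·(-3) + (1/2)·2 = 1/4.
y-coordinate: (1/4)·0 + (1/4)·(-4) + (1/2)·(-5) = -7/2.

(1/4, -7/2)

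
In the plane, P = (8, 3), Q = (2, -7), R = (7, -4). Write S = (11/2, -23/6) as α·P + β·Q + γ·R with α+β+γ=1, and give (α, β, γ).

(1/6, 1/3, 1/2)

Signed area of the reference triangle: [PQR] = ½·(8·(-7−(-4)) + 2·(-4−3) + 7·(3−(-7))) = ½·(-24 − 14 + 70) = 16.
[SQR] = ½·((11/2)·(-7−(-4)) + 2·(-4−(-23/6)) + 7·(-23/6−(-7))) = ½·(-33/2 − 1/3 + 133/6) = 8/3, so the P-coordinate is (8/3)/16 = 1/6.
[PSR] = ½·(8·(-23/6−(-4)) + (11/2)·(-4−3) + 7·(3−(-23/6))) = ½·(4/3 − 77/2 + 287/6) = 16/3, so the Q-coordinate is 1/3.
[PQS] = ½·(8·(-7−(-23/6)) + 2·(-23/6−3) + (11/2)·(3−(-7))) = ½·(-76/3 − 41/3 + 55) = 8, so the R-coordinate is 1/2.
Check: 1/6 + 1/3 + 1/2 = 1.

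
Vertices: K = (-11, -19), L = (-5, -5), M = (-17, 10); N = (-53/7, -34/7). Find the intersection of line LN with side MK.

Barycentric coordinates of N with respect to KLM: (1/7, 5/7, 1/7).
On side MK the L-coordinate is zero; dropping N's L-weight 5/7 and renormalizing the remaining 1/7 : 1/7 gives weights 1/2, 1/2 on M, K.
J = (1/2)·(-17, 10) + (1/2)·(-11, -19) = (-14, -9/2).

(-14, -9/2)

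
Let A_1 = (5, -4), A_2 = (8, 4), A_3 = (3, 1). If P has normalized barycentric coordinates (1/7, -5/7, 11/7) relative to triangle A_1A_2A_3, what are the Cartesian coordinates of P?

P = (1/7)·A_1 + (-5/7)·A_2 + (11/7)·A_3.
x-coordinate: (1/7)·5 + (-5/7)·8 + (11/7)·3 = -2/7.
y-coordinate: (1/7)·(-4) + (-5/7)·4 + (11/7)·1 = -13/7.

(-2/7, -13/7)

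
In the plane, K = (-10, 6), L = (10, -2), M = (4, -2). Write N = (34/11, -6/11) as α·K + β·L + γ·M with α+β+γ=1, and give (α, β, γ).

(2/11, 3/11, 6/11)

Signed area of the reference triangle: [KLM] = ½·((-10)·(-2−(-2)) + 10·(-2−6) + 4·(6−(-2))) = ½·(0 − 80 + 32) = -24.
[NLM] = ½·((34/11)·(-2−(-2)) + 10·(-2−(-6/11)) + 4·(-6/11−(-2))) = ½·(0 − 160/11 + 64/11) = -48/11, so the K-coordinate is (-48/11)/(-24) = 2/11.
[KNM] = ½·((-10)·(-6/11−(-2)) + (34/11)·(-2−6) + 4·(6−(-6/11))) = ½·(-160/11 − 272/11 + 288/11) = -72/11, so the L-coordinate is 3/11.
[KLN] = ½·((-10)·(-2−(-6/11)) + 10·(-6/11−6) + (34/11)·(6−(-2))) = ½·(160/11 − 720/11 + 272/11) = -144/11, so the M-coordinate is 6/11.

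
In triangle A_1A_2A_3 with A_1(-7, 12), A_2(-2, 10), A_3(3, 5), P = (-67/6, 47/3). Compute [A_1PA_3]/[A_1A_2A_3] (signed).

[A_1A_2A_3] = ½·((-7)·(10−5) + (-2)·(5−12) + 3·(12−10)) = ½·(-35 + 14 + 6) = -15/2.
[A_1PA_3] = ½·((-7)·(47/3−5) + (-67/6)·(5−12) + 3·(12−(47/3))) = ½·(-224/3 + 469/6 − 11) = -15/4, so the ratio is (-15/4)/(-15/2) = 1/2.

1/2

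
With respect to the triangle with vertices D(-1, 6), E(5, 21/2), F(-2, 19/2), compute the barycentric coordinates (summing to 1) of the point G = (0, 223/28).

Signed area of the reference triangle: [DEF] = ½·((-1)·(21/2−(19/2)) + 5·(19/2−6) + (-2)·(6−(21/2))) = ½·(-1 + 35/2 + 9) = 51/4.
[GEF] = ½·(0·(21/2−(19/2)) + 5·(19/2−(223/28)) + (-2)·(223/28−(21/2))) = ½·(0 + 215/28 + 71/14) = 51/8, so the D-coordinate is (51/8)/(51/4) = 1/2.
[DGF] = ½·((-1)·(223/28−(19/2)) + 0·(19/2−6) + (-2)·(6−(223/28))) = ½·(43/28 + 0 + 55/14) = 153/56, so the E-coordinate is 3/14.
[DEG] = ½·((-1)·(21/2−(223/28)) + 5·(223/28−6) + 0·(6−(21/2))) = ½·(-71/28 + 275/28 + 0) = 51/14, so the F-coordinate is 2/7.

(1/2, 3/14, 2/7)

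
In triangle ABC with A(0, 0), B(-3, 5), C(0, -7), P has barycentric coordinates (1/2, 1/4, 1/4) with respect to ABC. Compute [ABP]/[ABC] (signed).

1/4

The signed ratio [ABP]/[ABC] equals the barycentric coordinate of P at vertex C, which is 1/4.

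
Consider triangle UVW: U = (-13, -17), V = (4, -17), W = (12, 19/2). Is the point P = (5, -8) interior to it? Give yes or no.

Barycentric coordinates of P: (91/901, 504/901, 18/53).
The three coordinates are positive, positive, positive; a point is interior exactly when all three are positive.

yes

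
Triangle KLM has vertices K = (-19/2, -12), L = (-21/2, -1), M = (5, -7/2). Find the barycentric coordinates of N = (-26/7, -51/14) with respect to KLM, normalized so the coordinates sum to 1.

(1/7, 3/7, 3/7)

Signed area of the reference triangle: [KLM] = ½·((-19/2)·(-1−(-7/2)) + (-21/2)·(-7/2−(-12)) + 5·(-12−(-1))) = ½·(-95/4 − 357/4 − 55) = -84.
[NLM] = ½·((-26/7)·(-1−(-7/2)) + (-21/2)·(-7/2−(-51/14)) + 5·(-51/14−(-1))) = ½·(-65/7 − 3/2 − 185/14) = -12, so the K-coordinate is (-12)/(-84) = 1/7.
[KNM] = ½·((-19/2)·(-51/14−(-7/2)) + (-26/7)·(-7/2−(-12)) + 5·(-12−(-51/14))) = ½·(19/14 − 221/7 − 585/14) = -36, so the L-coordinate is 3/7.
[KLN] = ½·((-19/2)·(-1−(-51/14)) + (-21/2)·(-51/14−(-12)) + (-26/7)·(-12−(-1))) = ½·(-703/28 − 351/4 + 286/7) = -36, so the M-coordinate is 3/7.
Check: 1/7 + 3/7 + 3/7 = 1.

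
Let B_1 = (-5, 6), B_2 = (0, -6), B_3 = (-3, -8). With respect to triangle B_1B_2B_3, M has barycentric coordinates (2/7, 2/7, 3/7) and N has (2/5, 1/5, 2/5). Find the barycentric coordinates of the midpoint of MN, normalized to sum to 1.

Since both coordinate triples sum to 1, the midpoint's barycentrics are the componentwise average.
(2/7+2/5)/2 = 12/35; similarly 17/70 and 29/70.

(12/35, 17/70, 29/70)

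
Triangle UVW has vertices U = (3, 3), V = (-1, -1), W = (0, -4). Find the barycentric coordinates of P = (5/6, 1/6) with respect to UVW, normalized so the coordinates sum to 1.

(5/12, 5/12, 1/6)

Signed area of the reference triangle: [UVW] = ½·(3·(-1−(-4)) + (-1)·(-4−3) + 0·(3−(-1))) = ½·(9 + 7 + 0) = 8.
[PVW] = ½·((5/6)·(-1−(-4)) + (-1)·(-4−(1/6)) + 0·(1/6−(-1))) = ½·(5/2 + 25/6 + 0) = 10/3, so the U-coordinate is (10/3)/8 = 5/12.
[UPW] = ½·(3·(1/6−(-4)) + (5/6)·(-4−3) + 0·(3−(1/6))) = ½·(25/2 − 35/6 + 0) = 10/3, so the V-coordinate is 5/12.
[UVP] = ½·(3·(-1−(1/6)) + (-1)·(1/6−3) + (5/6)·(3−(-1))) = ½·(-7/2 + 17/6 + 10/3) = 4/3, so the W-coordinate is 1/6.
Check: 5/12 + 5/12 + 1/6 = 1.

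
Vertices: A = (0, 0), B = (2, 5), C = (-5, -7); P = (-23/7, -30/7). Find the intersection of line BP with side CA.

Barycentric coordinates of P with respect to ABC: (1/7, 1/7, 5/7).
On side CA the B-coordinate is zero; dropping P's B-weight 1/7 and renormalizing the remaining 5/7 : 1/7 gives weights 5/6, 1/6 on C, A.
Q = (5/6)·(-5, -7) + (1/6)·(0, 0) = (-25/6, -35/6).

(-25/6, -35/6)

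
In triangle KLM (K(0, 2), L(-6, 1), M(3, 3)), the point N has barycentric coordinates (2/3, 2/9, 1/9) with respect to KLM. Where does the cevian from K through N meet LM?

Line KN meets LM where the K-coordinate vanishes; zeroing N's K-weight and renormalizing leaves L, M-weights 2/9 : 1/9 → (2/3, 1/3).
So J = (2/3)·L + (1/3)·M = (-3, 5/3).

(-3, 5/3)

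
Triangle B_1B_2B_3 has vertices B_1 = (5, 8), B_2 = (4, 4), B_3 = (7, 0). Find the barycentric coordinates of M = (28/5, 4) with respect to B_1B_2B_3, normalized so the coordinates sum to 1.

(2/5, 1/5, 2/5)

Signed area of the reference triangle: [B_1B_2B_3] = ½·(5·(4−0) + 4·(0−8) + 7·(8−4)) = ½·(20 − 32 + 28) = 8.
[MB_2B_3] = ½·((28/5)·(4−0) + 4·(0−4) + 7·(4−4)) = ½·(112/5 − 16 + 0) = 16/5, so the B_1-coordinate is (16/5)/8 = 2/5.
[B_1MB_3] = ½·(5·(4−0) + (28/5)·(0−8) + 7·(8−4)) = ½·(20 − 224/5 + 28) = 8/5, so the B_2-coordinate is 1/5.
[B_1B_2M] = ½·(5·(4−4) + 4·(4−8) + (28/5)·(8−4)) = ½·(0 − 16 + 112/5) = 16/5, so the B_3-coordinate is 2/5.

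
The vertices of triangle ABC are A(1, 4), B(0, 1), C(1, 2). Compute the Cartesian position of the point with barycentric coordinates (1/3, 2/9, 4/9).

P = (1/3)·A + (2/9)·B + (4/9)·C.
x-coordinate: (1/3)·1 + (2/9)·0 + (4/9)·1 = 7/9.
y-coordinate: (1/3)·4 + (2/9)·1 + (4/9)·2 = 22/9.

(7/9, 22/9)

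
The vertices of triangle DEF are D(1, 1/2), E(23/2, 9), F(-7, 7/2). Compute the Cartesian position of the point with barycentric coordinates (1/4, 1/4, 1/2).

(-3/8, 33/8)

G = (1/4)·D + (1/4)·E + (1/2)·F.
x-coordinate: (1/4)·1 + (1/4)·(23/2) + (1/2)·(-7) = -3/8.
y-coordinate: (1/4)·(1/2) + (1/4)·9 + (1/2)·(7/2) = 33/8.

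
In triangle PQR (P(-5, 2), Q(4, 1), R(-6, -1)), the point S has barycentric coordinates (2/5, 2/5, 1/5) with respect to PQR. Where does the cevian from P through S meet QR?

(2/3, 1/3)

Line PS meets QR where the P-coordinate vanishes; zeroing S's P-weight and renormalizing leaves Q, R-weights 2/5 : 1/5 → (2/3, 1/3).
So T = (2/3)·Q + (1/3)·R = (2/3, 1/3).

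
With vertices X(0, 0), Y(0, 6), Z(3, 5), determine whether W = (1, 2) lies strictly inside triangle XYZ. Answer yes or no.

yes

Barycentric coordinates of W: (11/18, 1/18, 1/3).
The three coordinates are positive, positive, positive; a point is interior exactly when all three are positive.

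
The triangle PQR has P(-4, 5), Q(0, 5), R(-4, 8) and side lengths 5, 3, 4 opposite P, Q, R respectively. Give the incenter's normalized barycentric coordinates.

The incenter has barycentric coordinates proportional to the opposite side lengths: (5 : 3 : 4).
Normalizing by 5+3+4 = 12 gives (5/12, 1/4, 1/3).

(5/12, 1/4, 1/3)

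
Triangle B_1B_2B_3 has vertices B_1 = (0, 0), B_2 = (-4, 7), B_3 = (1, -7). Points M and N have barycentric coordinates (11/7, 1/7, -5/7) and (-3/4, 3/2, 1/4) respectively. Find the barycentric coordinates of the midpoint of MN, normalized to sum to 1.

Since both coordinate triples sum to 1, the midpoint's barycentrics are the componentwise average.
(11/7+-3/4)/2 = 23/56; similarly 23/28 and -13/56.

(23/56, 23/28, -13/56)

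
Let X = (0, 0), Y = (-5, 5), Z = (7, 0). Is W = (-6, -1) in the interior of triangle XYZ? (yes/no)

Barycentric coordinates of W: (11/5, -1/5, -1).
The three coordinates are positive, negative, negative; a point is interior exactly when all three are positive.

no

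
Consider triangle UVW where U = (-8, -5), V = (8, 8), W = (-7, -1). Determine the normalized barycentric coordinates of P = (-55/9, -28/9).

(7/9, 1/9, 1/9)

Signed area of the reference triangle: [UVW] = ½·((-8)·(8−(-1)) + 8·(-1−(-5)) + (-7)·(-5−8)) = ½·(-72 + 32 + 91) = 51/2.
[PVW] = ½·((-55/9)·(8−(-1)) + 8·(-1−(-28/9)) + (-7)·(-28/9−8)) = ½·(-55 + 152/9 + 700/9) = 119/6, so the U-coordinate is (119/6)/(51/2) = 7/9.
[UPW] = ½·((-8)·(-28/9−(-1)) + (-55/9)·(-1−(-5)) + (-7)·(-5−(-28/9))) = ½·(152/9 − 220/9 + 119/9) = 17/6, so the V-coordinate is 1/9.
[UVP] = ½·((-8)·(8−(-28/9)) + 8·(-28/9−(-5)) + (-55/9)·(-5−8)) = ½·(-800/9 + 136/9 + 715/9) = 17/6, so the W-coordinate is 1/9.
Check: 7/9 + 1/9 + 1/9 = 1.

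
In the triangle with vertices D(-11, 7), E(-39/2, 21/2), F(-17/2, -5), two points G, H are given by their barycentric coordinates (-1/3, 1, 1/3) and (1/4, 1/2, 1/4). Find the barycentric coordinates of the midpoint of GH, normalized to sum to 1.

(-1/24, 3/4, 7/24)

Since both coordinate triples sum to 1, the midpoint's barycentrics are the componentwise average.
(-1/3+1/4)/2 = -1/24; similarly 3/4 and 7/24.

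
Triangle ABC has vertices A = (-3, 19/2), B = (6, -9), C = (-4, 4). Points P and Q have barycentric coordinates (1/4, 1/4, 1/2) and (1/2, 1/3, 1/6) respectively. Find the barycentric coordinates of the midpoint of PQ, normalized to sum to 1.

(3/8, 7/24, 1/3)

Since both coordinate triples sum to 1, the midpoint's barycentrics are the componentwise average.
(1/4+1/2)/2 = 3/8; similarly 7/24 and 1/3.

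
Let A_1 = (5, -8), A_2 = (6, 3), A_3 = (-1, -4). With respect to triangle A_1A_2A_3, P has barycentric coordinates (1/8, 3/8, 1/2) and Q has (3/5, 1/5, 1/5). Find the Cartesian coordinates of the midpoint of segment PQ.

(51/16, -55/16)

Barycentric coordinates of the midpoint are the average: (29/80, 23/80, 7/20).
Converting: (29/80)·A_1 + (23/80)·A_2 + (7/20)·A_3 = (51/16, -55/16).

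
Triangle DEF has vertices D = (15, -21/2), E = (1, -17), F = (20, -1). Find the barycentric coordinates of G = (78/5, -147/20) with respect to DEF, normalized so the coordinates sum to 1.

Signed area of the reference triangle: [DEF] = ½·(15·(-17−(-1)) + 1·(-1−(-21/2)) + 20·(-21/2−(-17))) = ½·(-240 + 19/2 + 130) = -201/4.
[GEF] = ½·((78/5)·(-17−(-1)) + 1·(-1−(-147/20)) + 20·(-147/20−(-17))) = ½·(-1248/5 + 127/20 + 193) = -201/8, so the D-coordinate is (-201/8)/(-201/4) = 1/2.
[DGF] = ½·(15·(-147/20−(-1)) + (78/5)·(-1−(-21/2)) + 20·(-21/2−(-147/20))) = ½·(-381/4 + 741/5 − 63) = -201/40, so the E-coordinate is 1/10.
[DEG] = ½·(15·(-17−(-147/20)) + 1·(-147/20−(-21/2)) + (78/5)·(-21/2−(-17))) = ½·(-579/4 + 63/20 + 507/5) = -201/10, so the F-coordinate is 2/5.

(1/2, 1/10, 2/5)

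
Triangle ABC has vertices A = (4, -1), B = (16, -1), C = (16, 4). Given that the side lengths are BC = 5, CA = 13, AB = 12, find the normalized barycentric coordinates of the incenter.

The incenter has barycentric coordinates proportional to the opposite side lengths: (5 : 13 : 12).
Normalizing by 5+13+12 = 30 gives (1/6, 13/30, 2/5).

(1/6, 13/30, 2/5)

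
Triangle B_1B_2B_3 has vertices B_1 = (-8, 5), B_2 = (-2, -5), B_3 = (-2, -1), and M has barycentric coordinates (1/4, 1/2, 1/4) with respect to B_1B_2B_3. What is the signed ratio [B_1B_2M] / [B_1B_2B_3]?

1/4

The signed ratio [B_1B_2M]/[B_1B_2B_3] equals the barycentric coordinate of M at vertex B_3, which is 1/4.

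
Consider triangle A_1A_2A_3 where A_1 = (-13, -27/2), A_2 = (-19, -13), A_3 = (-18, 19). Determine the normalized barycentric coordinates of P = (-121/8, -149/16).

Signed area of the reference triangle: [A_1A_2A_3] = ½·((-13)·(-13−19) + (-19)·(19−(-27/2)) + (-18)·(-27/2−(-13))) = ½·(416 − 1235/2 + 9) = -385/4.
[PA_2A_3] = ½·((-121/8)·(-13−19) + (-19)·(19−(-149/16)) + (-18)·(-149/16−(-13))) = ½·(484 − 8607/16 − 531/8) = -1925/32, so the A_1-coordinate is (-1925/32)/(-385/4) = 5/8.
[A_1PA_3] = ½·((-13)·(-149/16−19) + (-121/8)·(19−(-27/2)) + (-18)·(-27/2−(-149/16))) = ½·(5889/16 − 7865/16 + 603/8) = -385/16, so the A_2-coordinate is 1/4.
[A_1A_2P] = ½·((-13)·(-13−(-149/16)) + (-19)·(-149/16−(-27/2)) + (-121/8)·(-27/2−(-13))) = ½·(767/16 − 1273/16 + 121/16) = -385/32, so the A_3-coordinate is 1/8.
Check: 5/8 + 1/4 + 1/8 = 1.

(5/8, 1/4, 1/8)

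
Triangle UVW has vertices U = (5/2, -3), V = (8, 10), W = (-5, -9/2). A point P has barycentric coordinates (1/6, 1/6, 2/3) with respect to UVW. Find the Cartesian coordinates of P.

P = (1/6)·U + (1/6)·V + (2/3)·W.
x-coordinate: (1/6)·(5/2) + (1/6)·8 + (2/3)·(-5) = -19/12.
y-coordinate: (1/6)·(-3) + (1/6)·10 + (2/3)·(-9/2) = -11/6.

(-19/12, -11/6)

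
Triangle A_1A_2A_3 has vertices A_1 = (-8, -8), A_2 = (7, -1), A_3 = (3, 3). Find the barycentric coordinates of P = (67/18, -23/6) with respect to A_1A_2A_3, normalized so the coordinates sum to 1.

(5/18, 17/18, -2/9)

Signed area of the reference triangle: [A_1A_2A_3] = ½·((-8)·(-1−3) + 7·(3−(-8)) + 3·(-8−(-1))) = ½·(32 + 77 − 21) = 44.
[PA_2A_3] = ½·((67/18)·(-1−3) + 7·(3−(-23/6)) + 3·(-23/6−(-1))) = ½·(-134/9 + 287/6 − 17/2) = 110/9, so the A_1-coordinate is (110/9)/44 = 5/18.
[A_1PA_3] = ½·((-8)·(-23/6−3) + (67/18)·(3−(-8)) + 3·(-8−(-23/6))) = ½·(164/3 + 737/18 − 25/2) = 374/9, so the A_2-coordinate is 17/18.
[A_1A_2P] = ½·((-8)·(-1−(-23/6)) + 7·(-23/6−(-8)) + (67/18)·(-8−(-1))) = ½·(-68/3 + 175/6 − 469/18) = -88/9, so the A_3-coordinate is -2/9.
Check: 5/18 + 17/18 − 2/9 = 1.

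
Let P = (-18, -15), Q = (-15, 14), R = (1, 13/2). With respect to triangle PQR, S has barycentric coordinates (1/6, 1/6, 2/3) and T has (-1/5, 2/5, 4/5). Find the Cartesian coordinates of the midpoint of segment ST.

(-193/60, 539/60)

Barycentric coordinates of the midpoint are the average: (-1/60, 17/60, 11/15).
Converting: (-1/60)·P + (17/60)·Q + (11/15)·R = (-193/60, 539/60).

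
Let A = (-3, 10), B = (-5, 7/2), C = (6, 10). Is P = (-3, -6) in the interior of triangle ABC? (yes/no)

no

Barycentric coordinates of P: (-235/117, 32/13, 64/117).
The three coordinates are negative, positive, positive; a point is interior exactly when all three are positive.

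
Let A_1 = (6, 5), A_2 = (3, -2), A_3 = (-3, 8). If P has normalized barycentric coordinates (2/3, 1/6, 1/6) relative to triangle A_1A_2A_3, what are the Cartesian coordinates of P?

(4, 13/3)

P = (2/3)·A_1 + (1/6)·A_2 + (1/6)·A_3.
x-coordinate: (2/3)·6 + (1/6)·3 + (1/6)·(-3) = 4.
y-coordinate: (2/3)·5 + (1/6)·(-2) + (1/6)·8 = 13/3.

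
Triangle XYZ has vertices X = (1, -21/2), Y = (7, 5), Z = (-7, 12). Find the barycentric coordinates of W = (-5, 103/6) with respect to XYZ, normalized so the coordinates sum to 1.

(-1/3, 1/3, 1)

Signed area of the reference triangle: [XYZ] = ½·(1·(5−12) + 7·(12−(-21/2)) + (-7)·(-21/2−5)) = ½·(-7 + 315/2 + 217/2) = 259/2.
[WYZ] = ½·((-5)·(5−12) + 7·(12−(103/6)) + (-7)·(103/6−5)) = ½·(35 − 217/6 − 511/6) = -259/6, so the X-coordinate is (-259/6)/(259/2) = -1/3.
[XWZ] = ½·(1·(103/6−12) + (-5)·(12−(-21/2)) + (-7)·(-21/2−(103/6))) = ½·(31/6 − 225/2 + 581/3) = 259/6, so the Y-coordinate is 1/3.
[XYW] = ½·(1·(5−(103/6)) + 7·(103/6−(-21/2)) + (-5)·(-21/2−5)) = ½·(-73/6 + 581/3 + 155/2) = 259/2, so the Z-coordinate is 1.
Check: -1/3 + 1/3 + 1 = 1.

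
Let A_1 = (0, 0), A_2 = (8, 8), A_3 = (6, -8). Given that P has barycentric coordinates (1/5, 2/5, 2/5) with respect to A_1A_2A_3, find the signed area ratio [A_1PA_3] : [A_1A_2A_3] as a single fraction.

The signed ratio [A_1PA_3]/[A_1A_2A_3] equals the barycentric coordinate of P at vertex A_2, which is 2/5.

2/5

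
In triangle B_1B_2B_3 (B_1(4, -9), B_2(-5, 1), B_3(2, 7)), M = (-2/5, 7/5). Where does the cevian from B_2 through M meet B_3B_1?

(8/3, 5/3)

Barycentric coordinates of M with respect to B_1B_2B_3: (1/5, 2/5, 2/5).
On side B_3B_1 the B_2-coordinate is zero; dropping M's B_2-weight 2/5 and renormalizing the remaining 2/5 : 1/5 gives weights 2/3, 1/3 on B_3, B_1.
N = (2/3)·(2, 7) + (1/3)·(4, -9) = (8/3, 5/3).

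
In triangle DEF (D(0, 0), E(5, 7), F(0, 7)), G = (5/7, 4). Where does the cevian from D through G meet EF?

(5/4, 7)

Barycentric coordinates of G with respect to DEF: (3/7, 1/7, 3/7).
On side EF the D-coordinate is zero; dropping G's D-weight 3/7 and renormalizing the remaining 1/7 : 3/7 gives weights 1/4, 3/4 on E, F.
H = (1/4)·(5, 7) + (3/4)·(0, 7) = (5/4, 7).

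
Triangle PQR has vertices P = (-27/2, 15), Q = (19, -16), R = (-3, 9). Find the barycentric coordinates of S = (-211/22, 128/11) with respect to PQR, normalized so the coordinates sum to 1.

Signed area of the reference triangle: [PQR] = ½·((-27/2)·(-16−9) + 19·(9−15) + (-3)·(15−(-16))) = ½·(675/2 − 114 − 93) = 261/4.
[SQR] = ½·((-211/22)·(-16−9) + 19·(9−(128/11)) + (-3)·(128/11−(-16))) = ½·(5275/22 − 551/11 − 912/11) = 2349/44, so the P-coordinate is (2349/44)/(261/4) = 9/11.
[PSR] = ½·((-27/2)·(128/11−9) + (-211/22)·(9−15) + (-3)·(15−(128/11))) = ½·(-783/22 + 633/11 − 111/11) = 261/44, so the Q-coordinate is 1/11.
[PQS] = ½·((-27/2)·(-16−(128/11)) + 19·(128/11−15) + (-211/22)·(15−(-16))) = ½·(4104/11 − 703/11 − 6541/22) = 261/44, so the R-coordinate is 1/11.
Check: 9/11 + 1/11 + 1/11 = 1.

(9/11, 1/11, 1/11)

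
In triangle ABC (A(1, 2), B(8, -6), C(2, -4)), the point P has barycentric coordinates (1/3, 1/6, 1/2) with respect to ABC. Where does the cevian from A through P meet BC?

(7/2, -9/2)

Line AP meets BC where the A-coordinate vanishes; zeroing P's A-weight and renormalizing leaves B, C-weights 1/6 : 1/2 → (1/4, 3/4).
So Q = (1/4)·B + (3/4)·C = (7/2, -9/2).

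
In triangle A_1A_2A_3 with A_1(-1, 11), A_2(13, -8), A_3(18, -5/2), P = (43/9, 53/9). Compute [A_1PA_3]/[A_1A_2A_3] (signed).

[A_1A_2A_3] = ½·((-1)·(-8−(-5/2)) + 13·(-5/2−11) + 18·(11−(-8))) = ½·(11/2 − 351/2 + 342) = 86.
[A_1PA_3] = ½·((-1)·(53/9−(-5/2)) + (43/9)·(-5/2−11) + 18·(11−(53/9))) = ½·(-151/18 − 129/2 + 92) = 86/9, so the ratio is (86/9)/86 = 1/9.

1/9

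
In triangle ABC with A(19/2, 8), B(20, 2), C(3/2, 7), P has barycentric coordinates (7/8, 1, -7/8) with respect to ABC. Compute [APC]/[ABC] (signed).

1

The signed ratio [APC]/[ABC] equals the barycentric coordinate of P at vertex B, which is 1.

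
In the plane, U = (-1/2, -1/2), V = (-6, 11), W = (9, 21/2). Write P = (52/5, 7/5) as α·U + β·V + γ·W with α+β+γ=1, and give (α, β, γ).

Signed area of the reference triangle: [UVW] = ½·((-1/2)·(11−(21/2)) + (-6)·(21/2−(-1/2)) + 9·(-1/2−11)) = ½·(-1/4 − 66 − 207/2) = -679/8.
[PVW] = ½·((52/5)·(11−(21/2)) + (-6)·(21/2−(7/5)) + 9·(7/5−11)) = ½·(26/5 − 273/5 − 432/5) = -679/10, so the U-coordinate is (-679/10)/(-679/8) = 4/5.
[UPW] = ½·((-1/2)·(7/5−(21/2)) + (52/5)·(21/2−(-1/2)) + 9·(-1/2−(7/5))) = ½·(91/20 + 572/5 − 171/10) = 2037/40, so the V-coordinate is -3/5.
[UVP] = ½·((-1/2)·(11−(7/5)) + (-6)·(7/5−(-1/2)) + (52/5)·(-1/2−11)) = ½·(-24/5 − 57/5 − 598/5) = -679/10, so the W-coordinate is 4/5.

(4/5, -3/5, 4/5)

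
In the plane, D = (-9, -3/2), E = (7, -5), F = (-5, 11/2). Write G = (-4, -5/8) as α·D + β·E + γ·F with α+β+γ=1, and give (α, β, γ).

Signed area of the reference triangle: [DEF] = ½·((-9)·(-5−(11/2)) + 7·(11/2−(-3/2)) + (-5)·(-3/2−(-5))) = ½·(189/2 + 49 − 35/2) = 63.
[GEF] = ½·((-4)·(-5−(11/2)) + 7·(11/2−(-5/8)) + (-5)·(-5/8−(-5))) = ½·(42 + 343/8 − 175/8) = 63/2, so the D-coordinate is (63/2)/63 = 1/2.
[DGF] = ½·((-9)·(-5/8−(11/2)) + (-4)·(11/2−(-3/2)) + (-5)·(-3/2−(-5/8))) = ½·(441/8 − 28 + 35/8) = 63/4, so the E-coordinate is 1/4.
[DEG] = ½·((-9)·(-5−(-5/8)) + 7·(-5/8−(-3/2)) + (-4)·(-3/2−(-5))) = ½·(315/8 + 49/8 − 14) = 63/4, so the F-coordinate is 1/4.
Check: 1/2 + 1/4 + 1/4 = 1.

(1/2, 1/4, 1/4)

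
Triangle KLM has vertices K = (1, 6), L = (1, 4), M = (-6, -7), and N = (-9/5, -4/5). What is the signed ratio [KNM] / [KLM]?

[KLM] = ½·(1·(4−(-7)) + 1·(-7−6) + (-6)·(6−4)) = ½·(11 − 13 − 12) = -7.
[KNM] = ½·(1·(-4/5−(-7)) + (-9/5)·(-7−6) + (-6)·(6−(-4/5))) = ½·(31/5 + 117/5 − 204/5) = -28/5, so the ratio is (-28/5)/(-7) = 4/5.

4/5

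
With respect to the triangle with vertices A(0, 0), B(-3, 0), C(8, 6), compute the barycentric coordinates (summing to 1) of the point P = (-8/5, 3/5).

Signed area of the reference triangle: [ABC] = ½·(0·(0−6) + (-3)·(6−0) + 8·(0−0)) = ½·(0 − 18 + 0) = -9.
[PBC] = ½·((-8/5)·(0−6) + (-3)·(6−(3/5)) + 8·(3/5−0)) = ½·(48/5 − 81/5 + 24/5) = -9/10, so the A-coordinate is (-9/10)/(-9) = 1/10.
[APC] = ½·(0·(3/5−6) + (-8/5)·(6−0) + 8·(0−(3/5))) = ½·(0 − 48/5 − 24/5) = -36/5, so the B-coordinate is 4/5.
[ABP] = ½·(0·(0−(3/5)) + (-3)·(3/5−0) + (-8/5)·(0−0)) = ½·(0 − 9/5 + 0) = -9/10, so the C-coordinate is 1/10.

(1/10, 4/5, 1/10)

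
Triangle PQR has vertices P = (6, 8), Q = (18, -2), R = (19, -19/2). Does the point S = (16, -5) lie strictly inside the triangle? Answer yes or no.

yes

Barycentric coordinates of S: (9/40, 3/40, 7/10).
The three coordinates are positive, positive, positive; a point is interior exactly when all three are positive.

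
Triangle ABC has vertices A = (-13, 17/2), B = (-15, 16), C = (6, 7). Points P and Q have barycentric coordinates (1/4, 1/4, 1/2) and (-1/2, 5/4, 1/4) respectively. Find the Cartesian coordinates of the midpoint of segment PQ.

Barycentric coordinates of the midpoint are the average: (-1/8, 3/4, 3/8).
Converting: (-1/8)·A + (3/4)·B + (3/8)·C = (-59/8, 217/16).

(-59/8, 217/16)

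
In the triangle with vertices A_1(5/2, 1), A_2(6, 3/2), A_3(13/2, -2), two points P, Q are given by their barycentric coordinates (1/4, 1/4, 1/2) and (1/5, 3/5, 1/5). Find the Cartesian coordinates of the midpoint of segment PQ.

(431/80, 13/80)

Barycentric coordinates of the midpoint are the average: (9/40, 17/40, 7/20).
Converting: (9/40)·A_1 + (17/40)·A_2 + (7/20)·A_3 = (431/80, 13/80).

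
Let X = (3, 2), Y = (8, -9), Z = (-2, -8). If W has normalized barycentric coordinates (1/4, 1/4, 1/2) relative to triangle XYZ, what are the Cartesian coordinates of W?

W = (1/4)·X + (1/4)·Y + (1/2)·Z.
x-coordinate: (1/4)·3 + (1/4)·8 + (1/2)·(-2) = 7/4.
y-coordinate: (1/4)·2 + (1/4)·(-9) + (1/2)·(-8) = -23/4.

(7/4, -23/4)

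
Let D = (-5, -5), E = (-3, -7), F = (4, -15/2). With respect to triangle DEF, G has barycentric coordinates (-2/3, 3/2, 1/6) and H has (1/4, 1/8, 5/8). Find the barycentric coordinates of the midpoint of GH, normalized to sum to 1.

Since both coordinate triples sum to 1, the midpoint's barycentrics are the componentwise average.
(-2/3+1/4)/2 = -5/24; similarly 13/16 and 19/48.

(-5/24, 13/16, 19/48)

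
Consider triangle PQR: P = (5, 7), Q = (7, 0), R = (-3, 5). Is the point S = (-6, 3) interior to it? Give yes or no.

no

Barycentric coordinates of S: (-7/12, 1/6, 17/12).
The three coordinates are negative, positive, positive; a point is interior exactly when all three are positive.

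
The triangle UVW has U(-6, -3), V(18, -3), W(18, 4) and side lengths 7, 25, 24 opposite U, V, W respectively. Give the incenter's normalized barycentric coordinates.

The incenter has barycentric coordinates proportional to the opposite side lengths: (7 : 25 : 24).
Normalizing by 7+25+24 = 56 gives (1/8, 25/56, 3/7).

(1/8, 25/56, 3/7)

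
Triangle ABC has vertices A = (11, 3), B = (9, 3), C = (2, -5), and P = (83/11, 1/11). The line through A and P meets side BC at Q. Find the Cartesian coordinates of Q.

Barycentric coordinates of P with respect to ABC: (6/11, 1/11, 4/11).
On side BC the A-coordinate is zero; dropping P's A-weight 6/11 and renormalizing the remaining 1/11 : 4/11 gives weights 1/5, 4/5 on B, C.
Q = (1/5)·(9, 3) + (4/5)·(2, -5) = (17/5, -17/5).

(17/5, -17/5)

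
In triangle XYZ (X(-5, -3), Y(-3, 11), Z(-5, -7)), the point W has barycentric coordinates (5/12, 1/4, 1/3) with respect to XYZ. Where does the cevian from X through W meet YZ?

Line XW meets YZ where the X-coordinate vanishes; zeroing W's X-weight and renormalizing leaves Y, Z-weights 1/4 : 1/3 → (3/7, 4/7).
So V = (3/7)·Y + (4/7)·Z = (-29/7, 5/7).

(-29/7, 5/7)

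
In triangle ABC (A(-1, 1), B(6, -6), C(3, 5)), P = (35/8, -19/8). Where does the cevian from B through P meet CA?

Barycentric coordinates of P with respect to ABC: (1/8, 5/8, 1/4).
On side CA the B-coordinate is zero; dropping P's B-weight 5/8 and renormalizing the remaining 1/4 : 1/8 gives weights 2/3, 1/3 on C, A.
Q = (2/3)·(3, 5) + (1/3)·(-1, 1) = (5/3, 11/3).

(5/3, 11/3)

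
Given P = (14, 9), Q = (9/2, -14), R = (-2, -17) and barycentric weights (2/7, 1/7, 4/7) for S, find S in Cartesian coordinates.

(7/2, -64/7)

S = (2/7)·P + (1/7)·Q + (4/7)·R.
x-coordinate: (2/7)·14 + (1/7)·(9/2) + (4/7)·(-2) = 7/2.
y-coordinate: (2/7)·9 + (1/7)·(-14) + (4/7)·(-17) = -64/7.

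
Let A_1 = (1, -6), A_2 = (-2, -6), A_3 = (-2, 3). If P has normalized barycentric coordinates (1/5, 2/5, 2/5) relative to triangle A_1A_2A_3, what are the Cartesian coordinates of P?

P = (1/5)·A_1 + (2/5)·A_2 + (2/5)·A_3.
x-coordinate: (1/5)·1 + (2/5)·(-2) + (2/5)·(-2) = -7/5.
y-coordinate: (1/5)·(-6) + (2/5)·(-6) + (2/5)·3 = -12/5.

(-7/5, -12/5)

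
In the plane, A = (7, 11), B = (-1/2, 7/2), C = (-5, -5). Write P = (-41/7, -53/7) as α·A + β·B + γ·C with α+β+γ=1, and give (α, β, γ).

Signed area of the reference triangle: [ABC] = ½·(7·(7/2−(-5)) + (-1/2)·(-5−11) + (-5)·(11−(7/2))) = ½·(119/2 + 8 − 75/2) = 15.
[PBC] = ½·((-41/7)·(7/2−(-5)) + (-1/2)·(-5−(-53/7)) + (-5)·(-53/7−(7/2))) = ½·(-697/14 − 9/7 + 775/14) = 15/7, so the A-coordinate is (15/7)/15 = 1/7.
[APC] = ½·(7·(-53/7−(-5)) + (-41/7)·(-5−11) + (-5)·(11−(-53/7))) = ½·(-18 + 656/7 − 650/7) = -60/7, so the B-coordinate is -4/7.
[ABP] = ½·(7·(7/2−(-53/7)) + (-1/2)·(-53/7−11) + (-41/7)·(11−(7/2))) = ½·(155/2 + 65/7 − 615/14) = 150/7, so the C-coordinate is 10/7.
Check: 1/7 − 4/7 + 10/7 = 1.

(1/7, -4/7, 10/7)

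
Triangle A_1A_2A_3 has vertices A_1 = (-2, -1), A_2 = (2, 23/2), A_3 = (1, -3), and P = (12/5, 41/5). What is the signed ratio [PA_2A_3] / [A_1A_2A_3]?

-1/5

[A_1A_2A_3] = ½·((-2)·(23/2−(-3)) + 2·(-3−(-1)) + 1·(-1−(23/2))) = ½·(-29 − 4 − 25/2) = -91/4.
[PA_2A_3] = ½·((12/5)·(23/2−(-3)) + 2·(-3−(41/5)) + 1·(41/5−(23/2))) = ½·(174/5 − 112/5 − 33/10) = 91/20, so the ratio is (91/20)/(-91/4) = -1/5.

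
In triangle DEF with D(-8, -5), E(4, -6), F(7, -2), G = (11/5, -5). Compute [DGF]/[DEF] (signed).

3/5

[DEF] = ½·((-8)·(-6−(-2)) + 4·(-2−(-5)) + 7·(-5−(-6))) = ½·(32 + 12 + 7) = 51/2.
[DGF] = ½·((-8)·(-5−(-2)) + (11/5)·(-2−(-5)) + 7·(-5−(-5))) = ½·(24 + 33/5 + 0) = 153/10, so the ratio is (153/10)/(51/2) = 3/5.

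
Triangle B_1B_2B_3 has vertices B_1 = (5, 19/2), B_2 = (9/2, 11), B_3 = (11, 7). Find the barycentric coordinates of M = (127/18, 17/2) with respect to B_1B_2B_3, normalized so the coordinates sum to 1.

(7/9, -1/9, 1/3)

Signed area of the reference triangle: [B_1B_2B_3] = ½·(5·(11−7) + (9/2)·(7−(19/2)) + 11·(19/2−11)) = ½·(20 − 45/4 − 33/2) = -31/8.
[MB_2B_3] = ½·((127/18)·(11−7) + (9/2)·(7−(17/2)) + 11·(17/2−11)) = ½·(254/9 − 27/4 − 55/2) = -217/72, so the B_1-coordinate is (-217/72)/(-31/8) = 7/9.
[B_1MB_3] = ½·(5·(17/2−7) + (127/18)·(7−(19/2)) + 11·(19/2−(17/2))) = ½·(15/2 − 635/36 + 11) = 31/72, so the B_2-coordinate is -1/9.
[B_1B_2M] = ½·(5·(11−(17/2)) + (9/2)·(17/2−(19/2)) + (127/18)·(19/2−11)) = ½·(25/2 − 9/2 − 127/12) = -31/24, so the B_3-coordinate is 1/3.
Check: 7/9 − 1/9 + 1/3 = 1.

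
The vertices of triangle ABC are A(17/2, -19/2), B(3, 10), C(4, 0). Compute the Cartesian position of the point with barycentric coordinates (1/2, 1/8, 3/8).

(49/8, -7/2)

P = (1/2)·A + (1/8)·B + (3/8)·C.
x-coordinate: (1/2)·(17/2) + (1/8)·3 + (3/8)·4 = 49/8.
y-coordinate: (1/2)·(-19/2) + (1/8)·10 + (3/8)·0 = -7/2.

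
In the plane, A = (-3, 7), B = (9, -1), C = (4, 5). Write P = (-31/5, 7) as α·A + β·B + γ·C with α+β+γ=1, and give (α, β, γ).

(8/5, 1/5, -4/5)

Signed area of the reference triangle: [ABC] = ½·((-3)·(-1−5) + 9·(5−7) + 4·(7−(-1))) = ½·(18 − 18 + 32) = 16.
[PBC] = ½·((-31/5)·(-1−5) + 9·(5−7) + 4·(7−(-1))) = ½·(186/5 − 18 + 32) = 128/5, so the A-coordinate is (128/5)/16 = 8/5.
[APC] = ½·((-3)·(7−5) + (-31/5)·(5−7) + 4·(7−7)) = ½·(-6 + 62/5 + 0) = 16/5, so the B-coordinate is 1/5.
[ABP] = ½·((-3)·(-1−7) + 9·(7−7) + (-31/5)·(7−(-1))) = ½·(24 + 0 − 248/5) = -64/5, so the C-coordinate is -4/5.
Check: 8/5 + 1/5 − 4/5 = 1.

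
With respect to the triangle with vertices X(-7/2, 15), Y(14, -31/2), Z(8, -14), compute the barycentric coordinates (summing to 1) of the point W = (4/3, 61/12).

Signed area of the reference triangle: [XYZ] = ½·((-7/2)·(-31/2−(-14)) + 14·(-14−15) + 8·(15−(-31/2))) = ½·(21/4 − 406 + 244) = -627/8.
[WYZ] = ½·((4/3)·(-31/2−(-14)) + 14·(-14−(61/12)) + 8·(61/12−(-31/2))) = ½·(-2 − 1603/6 + 494/3) = -209/4, so the X-coordinate is (-209/4)/(-627/8) = 2/3.
[XWZ] = ½·((-7/2)·(61/12−(-14)) + (4/3)·(-14−15) + 8·(15−(61/12))) = ½·(-1603/24 − 116/3 + 238/3) = -209/16, so the Y-coordinate is 1/6.
[XYW] = ½·((-7/2)·(-31/2−(61/12)) + 14·(61/12−15) + (4/3)·(15−(-31/2))) = ½·(1729/24 − 833/6 + 122/3) = -209/16, so the Z-coordinate is 1/6.

(2/3, 1/6, 1/6)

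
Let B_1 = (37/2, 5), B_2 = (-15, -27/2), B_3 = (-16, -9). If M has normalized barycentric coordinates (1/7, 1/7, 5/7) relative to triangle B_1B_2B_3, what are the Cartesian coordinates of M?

(-153/14, -107/14)

M = (1/7)·B_1 + (1/7)·B_2 + (5/7)·B_3.
x-coordinate: (1/7)·(37/2) + (1/7)·(-15) + (5/7)·(-16) = -153/14.
y-coordinate: (1/7)·5 + (1/7)·(-27/2) + (5/7)·(-9) = -107/14.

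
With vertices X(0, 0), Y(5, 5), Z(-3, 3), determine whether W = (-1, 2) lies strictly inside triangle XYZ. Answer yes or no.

Barycentric coordinates of W: (2/5, 1/10, 1/2).
The three coordinates are positive, positive, positive; a point is interior exactly when all three are positive.

yes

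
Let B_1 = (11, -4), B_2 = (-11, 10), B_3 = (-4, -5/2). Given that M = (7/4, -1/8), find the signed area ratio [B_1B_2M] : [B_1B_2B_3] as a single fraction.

[B_1B_2B_3] = ½·(11·(10−(-5/2)) + (-11)·(-5/2−(-4)) + (-4)·(-4−10)) = ½·(275/2 − 33/2 + 56) = 177/2.
[B_1B_2M] = ½·(11·(10−(-1/8)) + (-11)·(-1/8−(-4)) + (7/4)·(-4−10)) = ½·(891/8 − 341/8 − 49/2) = 177/8, so the ratio is (177/8)/(177/2) = 1/4.

1/4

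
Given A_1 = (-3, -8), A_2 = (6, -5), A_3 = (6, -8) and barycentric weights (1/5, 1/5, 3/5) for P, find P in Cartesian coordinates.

P = (1/5)·A_1 + (1/5)·A_2 + (3/5)·A_3.
x-coordinate: (1/5)·(-3) + (1/5)·6 + (3/5)·6 = 21/5.
y-coordinate: (1/5)·(-8) + (1/5)·(-5) + (3/5)·(-8) = -37/5.

(21/5, -37/5)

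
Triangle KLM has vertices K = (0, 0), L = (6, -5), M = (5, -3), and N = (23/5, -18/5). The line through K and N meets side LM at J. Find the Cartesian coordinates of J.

Barycentric coordinates of N with respect to KLM: (1/5, 3/5, 1/5).
On side LM the K-coordinate is zero; dropping N's K-weight 1/5 and renormalizing the remaining 3/5 : 1/5 gives weights 3/4, 1/4 on L, M.
J = (3/4)·(6, -5) + (1/4)·(5, -3) = (23/4, -9/2).

(23/4, -9/2)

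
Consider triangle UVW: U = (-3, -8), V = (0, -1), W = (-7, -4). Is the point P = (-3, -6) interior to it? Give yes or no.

yes

Barycentric coordinates of P: (13/20, 1/5, 3/20).
The three coordinates are positive, positive, positive; a point is interior exactly when all three are positive.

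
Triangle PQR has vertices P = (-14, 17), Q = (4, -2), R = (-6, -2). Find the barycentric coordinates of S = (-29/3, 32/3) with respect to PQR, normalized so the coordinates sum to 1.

Signed area of the reference triangle: [PQR] = ½·((-14)·(-2−(-2)) + 4·(-2−17) + (-6)·(17−(-2))) = ½·(0 − 76 − 114) = -95.
[SQR] = ½·((-29/3)·(-2−(-2)) + 4·(-2−(32/3)) + (-6)·(32/3−(-2))) = ½·(0 − 152/3 − 76) = -190/3, so the P-coordinate is (-190/3)/(-95) = 2/3.
[PSR] = ½·((-14)·(32/3−(-2)) + (-29/3)·(-2−17) + (-6)·(17−(32/3))) = ½·(-532/3 + 551/3 − 38) = -95/6, so the Q-coordinate is 1/6.
[PQS] = ½·((-14)·(-2−(32/3)) + 4·(32/3−17) + (-29/3)·(17−(-2))) = ½·(532/3 − 76/3 − 551/3) = -95/6, so the R-coordinate is 1/6.

(2/3, 1/6, 1/6)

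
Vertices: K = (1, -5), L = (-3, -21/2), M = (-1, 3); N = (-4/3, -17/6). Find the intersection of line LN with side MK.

(-1/2, 1)

Barycentric coordinates of N with respect to KLM: (1/6, 1/3, 1/2).
On side MK the L-coordinate is zero; dropping N's L-weight 1/3 and renormalizing the remaining 1/2 : 1/6 gives weights 3/4, 1/4 on M, K.
J = (3/4)·(-1, 3) + (1/4)·(1, -5) = (-1/2, 1).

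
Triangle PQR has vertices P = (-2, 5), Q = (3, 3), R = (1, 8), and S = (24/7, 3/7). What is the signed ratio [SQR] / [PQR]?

1/7

[PQR] = ½·((-2)·(3−8) + 3·(8−5) + 1·(5−3)) = ½·(10 + 9 + 2) = 21/2.
[SQR] = ½·((24/7)·(3−8) + 3·(8−(3/7)) + 1·(3/7−3)) = ½·(-120/7 + 159/7 − 18/7) = 3/2, so the ratio is (3/2)/(21/2) = 1/7.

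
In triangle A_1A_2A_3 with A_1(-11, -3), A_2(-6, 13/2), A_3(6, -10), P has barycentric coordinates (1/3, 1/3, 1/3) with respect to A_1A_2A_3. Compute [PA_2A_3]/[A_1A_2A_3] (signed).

1/3

The signed ratio [PA_2A_3]/[A_1A_2A_3] equals the barycentric coordinate of P at vertex A_1, which is 1/3.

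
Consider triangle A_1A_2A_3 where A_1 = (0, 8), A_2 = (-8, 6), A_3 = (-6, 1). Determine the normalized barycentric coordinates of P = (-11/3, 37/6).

Signed area of the reference triangle: [A_1A_2A_3] = ½·(0·(6−1) + (-8)·(1−8) + (-6)·(8−6)) = ½·(0 + 56 − 12) = 22.
[PA_2A_3] = ½·((-11/3)·(6−1) + (-8)·(1−(37/6)) + (-6)·(37/6−6)) = ½·(-55/3 + 124/3 − 1) = 11, so the A_1-coordinate is 11/22 = 1/2.
[A_1PA_3] = ½·(0·(37/6−1) + (-11/3)·(1−8) + (-6)·(8−(37/6))) = ½·(0 + 77/3 − 11) = 22/3, so the A_2-coordinate is 1/3.
[A_1A_2P] = ½·(0·(6−(37/6)) + (-8)·(37/6−8) + (-11/3)·(8−6)) = ½·(0 + 44/3 − 22/3) = 11/3, so the A_3-coordinate is 1/6.

(1/2, 1/3, 1/6)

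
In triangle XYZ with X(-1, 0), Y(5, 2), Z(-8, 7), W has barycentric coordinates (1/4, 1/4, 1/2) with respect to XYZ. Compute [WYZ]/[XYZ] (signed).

The signed ratio [WYZ]/[XYZ] equals the barycentric coordinate of W at vertex X, which is 1/4.

1/4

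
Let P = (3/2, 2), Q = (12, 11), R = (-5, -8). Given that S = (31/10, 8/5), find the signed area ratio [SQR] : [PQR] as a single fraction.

1/5

[PQR] = ½·((3/2)·(11−(-8)) + 12·(-8−2) + (-5)·(2−11)) = ½·(57/2 − 120 + 45) = -93/4.
[SQR] = ½·((31/10)·(11−(-8)) + 12·(-8−(8/5)) + (-5)·(8/5−11)) = ½·(589/10 − 576/5 + 47) = -93/20, so the ratio is (-93/20)/(-93/4) = 1/5.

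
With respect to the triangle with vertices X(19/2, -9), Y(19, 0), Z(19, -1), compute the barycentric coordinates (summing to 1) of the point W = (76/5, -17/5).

(2/5, 4/5, -1/5)

Signed area of the reference triangle: [XYZ] = ½·((19/2)·(0−(-1)) + 19·(-1−(-9)) + 19·(-9−0)) = ½·(19/2 + 152 − 171) = -19/4.
[WYZ] = ½·((76/5)·(0−(-1)) + 19·(-1−(-17/5)) + 19·(-17/5−0)) = ½·(76/5 + 228/5 − 323/5) = -19/10, so the X-coordinate is (-19/10)/(-19/4) = 2/5.
[XWZ] = ½·((19/2)·(-17/5−(-1)) + (76/5)·(-1−(-9)) + 19·(-9−(-17/5))) = ½·(-114/5 + 608/5 − 532/5) = -19/5, so the Y-coordinate is 4/5.
[XYW] = ½·((19/2)·(0−(-17/5)) + 19·(-17/5−(-9)) + (76/5)·(-9−0)) = ½·(323/10 + 532/5 − 684/5) = 19/20, so the Z-coordinate is -1/5.
Check: 2/5 + 4/5 − 1/5 = 1.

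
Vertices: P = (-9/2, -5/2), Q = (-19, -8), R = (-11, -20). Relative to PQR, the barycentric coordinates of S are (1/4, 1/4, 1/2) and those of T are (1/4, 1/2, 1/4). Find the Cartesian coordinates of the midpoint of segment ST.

(-99/8, -89/8)

Barycentric coordinates of the midpoint are the average: (1/4, 3/8, 3/8).
Converting: (1/4)·P + (3/8)·Q + (3/8)·R = (-99/8, -89/8).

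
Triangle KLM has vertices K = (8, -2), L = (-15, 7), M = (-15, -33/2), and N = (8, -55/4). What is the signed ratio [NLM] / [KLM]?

1

[KLM] = ½·(8·(7−(-33/2)) + (-15)·(-33/2−(-2)) + (-15)·(-2−7)) = ½·(188 + 435/2 + 135) = 1081/4.
[NLM] = ½·(8·(7−(-33/2)) + (-15)·(-33/2−(-55/4)) + (-15)·(-55/4−7)) = ½·(188 + 165/4 + 1245/4) = 1081/4, so the ratio is (1081/4)/(1081/4) = 1.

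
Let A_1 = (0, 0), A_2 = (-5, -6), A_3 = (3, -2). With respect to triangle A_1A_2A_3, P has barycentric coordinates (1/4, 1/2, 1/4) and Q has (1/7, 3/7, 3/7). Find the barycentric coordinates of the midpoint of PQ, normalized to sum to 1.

(11/56, 13/28, 19/56)

Since both coordinate triples sum to 1, the midpoint's barycentrics are the componentwise average.
(1/4+1/7)/2 = 11/56; similarly 13/28 and 19/56.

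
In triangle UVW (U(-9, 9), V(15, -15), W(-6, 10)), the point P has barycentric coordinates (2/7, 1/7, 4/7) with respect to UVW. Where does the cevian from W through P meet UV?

Line WP meets UV where the W-coordinate vanishes; zeroing P's W-weight and renormalizing leaves U, V-weights 2/7 : 1/7 → (2/3, 1/3).
So Q = (2/3)·U + (1/3)·V = (-1, 1).

(-1, 1)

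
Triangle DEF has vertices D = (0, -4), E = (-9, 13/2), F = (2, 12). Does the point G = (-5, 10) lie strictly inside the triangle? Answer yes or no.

Barycentric coordinates of G: (-1/10, 36/55, 49/110).
The three coordinates are negative, positive, positive; a point is interior exactly when all three are positive.

no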